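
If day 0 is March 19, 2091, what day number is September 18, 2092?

Mar 19, 2091 → Mar 19, 2092: 366 days (Feb 29, 2092 is in that span).
Mar 19, 2092 → Apr 19, 2092: 31 days (March has 31).
Apr 19, 2092 → May 19, 2092: 30 days (April has 30).
May 19, 2092 → Jun 19, 2092: 31 days (May has 31).
Jun 19, 2092 → Jul 19, 2092: 30 days (June has 30).
Jul 19, 2092 → Aug 19, 2092: 31 days (July has 31).
Aug 19, 2092 → Sep 18, 2092: 30 days.
Total: 549 days.

549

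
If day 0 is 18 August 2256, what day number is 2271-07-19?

Aug 18, 2256 → Aug 18, 2257: 365 days.
Aug 18, 2257 → Aug 18, 2258: 365 days.
Aug 18, 2258 → Aug 18, 2259: 365 days.
Aug 18, 2259 → Aug 18, 2260: 366 days (Feb 29, 2260 is in that span).
Aug 18, 2260 → Aug 18, 2261: 365 days.
Aug 18, 2261 → Aug 18, 2262: 365 days.
Aug 18, 2262 → Aug 18, 2263: 365 days.
Aug 18, 2263 → Aug 18, 2264: 366 days (Feb 29, 2264 is in that span).
Aug 18, 2264 → Aug 18, 2265: 365 days.
Aug 18, 2265 → Aug 18, 2266: 365 days.
Aug 18, 2266 → Aug 18, 2267: 365 days.
Aug 18, 2267 → Aug 18, 2268: 366 days (Feb 29, 2268 is in that span).
Aug 18, 2268 → Aug 18, 2269: 365 days.
Aug 18, 2269 → Aug 18, 2270: 365 days.
Aug 18, 2270 → Sep 18, 2270: 31 days (August has 31).
Sep 18, 2270 → Oct 18, 2270: 30 days (September has 30).
Oct 18, 2270 → Nov 18, 2270: 31 days (October has 31).
Nov 18, 2270 → Dec 18, 2270: 30 days (November has 30).
Dec 18, 2270 → Jan 18, 2271: 31 days (December has 31).
Jan 18, 2271 → Feb 18, 2271: 31 days (January has 31).
Feb 18, 2271 → Mar 18, 2271: 28 days (February has 28).
Mar 18, 2271 → Apr 18, 2271: 31 days (March has 31).
Apr 18, 2271 → May 18, 2271: 30 days (April has 30).
May 18, 2271 → Jun 18, 2271: 31 days (May has 31).
Jun 18, 2271 → Jul 18, 2271: 30 days (June has 30).
Jul 18, 2271 → Jul 19, 2271: 1 days.
Total: 5448 days.

5448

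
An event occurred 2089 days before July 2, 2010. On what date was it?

October 12, 2004

−365 (one year) → Jul 2, 2009 (1724 left).
−365 (one year) → Jul 2, 2008 (1359 left).
−366 (one year; includes Feb 29, 2008) → Jul 2, 2007 (993 left).
−365 (one year) → Jul 2, 2006 (628 left).
−365 (one year) → Jul 2, 2005 (263 left).
−2 → Jun 30, 2005 (end of Jun, 30 days; 261 left).
−30 → May 31, 2005 (end of May, 31 days; 231 left).
−31 → Apr 30, 2005 (end of Apr, 30 days; 200 left).
−30 → Mar 31, 2005 (end of Mar, 31 days; 170 left).
−31 → Feb 28, 2005 (end of Feb, 28 days; 139 left).
−28 → Jan 31, 2005 (end of Jan, 31 days; 111 left).
−31 → Dec 31, 2004 (end of Dec, 31 days; 80 left).
−31 → Nov 30, 2004 (end of Nov, 30 days; 49 left).
−30 → Oct 31, 2004 (end of Oct, 31 days; 19 left).
−19 → Oct 12, 2004.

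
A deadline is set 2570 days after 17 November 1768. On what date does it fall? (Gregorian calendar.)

December 1, 1775

+365 (one year) → Nov 17, 1769 (2205 left).
+365 (one year) → Nov 17, 1770 (1840 left).
+365 (one year) → Nov 17, 1771 (1475 left).
+366 (one year; includes Feb 29, 1772) → Nov 17, 1772 (1109 left).
+365 (one year) → Nov 17, 1773 (744 left).
+365 (one year) → Nov 17, 1774 (379 left).
Nov has 30 days: +14 → Dec 1, 1774 (365 left).
Dec has 31 days: +31 → Jan 1, 1775 (334 left).
Jan has 31 days: +31 → Feb 1, 1775 (303 left).
Feb has 28 days: +28 → Mar 1, 1775 (275 left).
Mar has 31 days: +31 → Apr 1, 1775 (244 left).
Apr has 30 days: +30 → May 1, 1775 (214 left).
May has 31 days: +31 → Jun 1, 1775 (183 left).
Jun has 30 days: +30 → Jul 1, 1775 (153 left).
Jul has 31 days: +31 → Aug 1, 1775 (122 left).
Aug has 31 days: +31 → Sep 1, 1775 (91 left).
Sep has 30 days: +30 → Oct 1, 1775 (61 left).
Oct has 31 days: +31 → Nov 1, 1775 (30 left).
Nov has 30 days: +30 → Dec 1, 1775 (0 left).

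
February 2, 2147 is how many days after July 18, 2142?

1660

Jul 18, 2142 → Jul 18, 2143: 365 days.
Jul 18, 2143 → Jul 18, 2144: 366 days (Feb 29, 2144 is in that span).
Jul 18, 2144 → Jul 18, 2145: 365 days.
Jul 18, 2145 → Jul 18, 2146: 365 days.
Jul 18, 2146 → Aug 18, 2146: 31 days (July has 31).
Aug 18, 2146 → Sep 18, 2146: 31 days (August has 31).
Sep 18, 2146 → Oct 18, 2146: 30 days (September has 30).
Oct 18, 2146 → Nov 18, 2146: 31 days (October has 31).
Nov 18, 2146 → Dec 18, 2146: 30 days (November has 30).
Dec 18, 2146 → Jan 18, 2147: 31 days (December has 31).
Jan 18, 2147 → Feb 2, 2147: 15 days.
Total: 1660 days.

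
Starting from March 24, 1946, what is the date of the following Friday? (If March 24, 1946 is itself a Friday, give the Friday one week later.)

Mar 24, 1946 is a Sunday.
From Sunday to the next Friday is 5 days.
Mar 24, 1946 + 5 = Mar 29, 1946.

March 29, 1946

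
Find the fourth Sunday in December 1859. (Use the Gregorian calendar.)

December 1, 1859 is a Thursday.
The first Sunday is therefore December 4 (3 days later).
The fourth Sunday is 4 + 3×7 = December 25.

December 25, 1859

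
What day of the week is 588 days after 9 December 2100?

Dec 9, 2100 is a Thursday.
588 mod 7 = 0, so 588 days after a Thursday is Thursday + 0 = Thursday.

Thursday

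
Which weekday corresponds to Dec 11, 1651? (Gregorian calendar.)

Doomsday rule: the anchor day for the 1600s is Tuesday. For year 51: 51÷12 = 4 r 3, and 3÷4 = 0, so 4+3+0 = 7.
Tuesday + 7 ≡ Tuesday — that's 1651's doomsday.
In December the doomsday date is Dec 12.
Dec 11 is 1 day before Dec 12; 1 mod 7 = 1, so Tuesday − 1 = Monday.

Monday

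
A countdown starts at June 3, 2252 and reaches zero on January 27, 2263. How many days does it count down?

3890

Jun 3, 2252 → Jun 3, 2253: 365 days.
Jun 3, 2253 → Jun 3, 2254: 365 days.
Jun 3, 2254 → Jun 3, 2255: 365 days.
Jun 3, 2255 → Jun 3, 2256: 366 days (Feb 29, 2256 is in that span).
Jun 3, 2256 → Jun 3, 2257: 365 days.
Jun 3, 2257 → Jun 3, 2258: 365 days.
Jun 3, 2258 → Jun 3, 2259: 365 days.
Jun 3, 2259 → Jun 3, 2260: 366 days (Feb 29, 2260 is in that span).
Jun 3, 2260 → Jun 3, 2261: 365 days.
Jun 3, 2261 → Jun 3, 2262: 365 days.
Jun 3, 2262 → Jul 3, 2262: 30 days (June has 30).
Jul 3, 2262 → Aug 3, 2262: 31 days (July has 31).
Aug 3, 2262 → Sep 3, 2262: 31 days (August has 31).
Sep 3, 2262 → Oct 3, 2262: 30 days (September has 30).
Oct 3, 2262 → Nov 3, 2262: 31 days (October has 31).
Nov 3, 2262 → Dec 3, 2262: 30 days (November has 30).
Dec 3, 2262 → Jan 3, 2263: 31 days (December has 31).
Jan 3, 2263 → Jan 27, 2263: 24 days.
Total: 3890 days.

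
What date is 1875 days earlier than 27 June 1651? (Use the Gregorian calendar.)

−365 (one year) → Jun 27, 1650 (1510 left).
−365 (one year) → Jun 27, 1649 (1145 left).
−365 (one year) → Jun 27, 1648 (780 left).
−366 (one year; includes Feb 29, 1648) → Jun 27, 1647 (414 left).
−365 (one year) → Jun 27, 1646 (49 left).
−27 → May 31, 1646 (end of May, 31 days; 22 left).
−22 → May 9, 1646.

May 9, 1646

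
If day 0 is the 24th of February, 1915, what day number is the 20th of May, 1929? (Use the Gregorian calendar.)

5199

Feb 24, 1915 → Feb 24, 1916: 365 days.
Feb 24, 1916 → Feb 24, 1917: 366 days (Feb 29, 1916 is in that span).
Feb 24, 1917 → Feb 24, 1918: 365 days.
Feb 24, 1918 → Feb 24, 1919: 365 days.
Feb 24, 1919 → Feb 24, 1920: 365 days.
Feb 24, 1920 → Feb 24, 1921: 366 days (Feb 29, 1920 is in that span).
Feb 24, 1921 → Feb 24, 1922: 365 days.
Feb 24, 1922 → Feb 24, 1923: 365 days.
Feb 24, 1923 → Feb 24, 1924: 365 days.
Feb 24, 1924 → Feb 24, 1925: 366 days (Feb 29, 1924 is in that span).
Feb 24, 1925 → Feb 24, 1926: 365 days.
Feb 24, 1926 → Feb 24, 1927: 365 days.
Feb 24, 1927 → Feb 24, 1928: 365 days.
Feb 24, 1928 → Feb 24, 1929: 366 days (Feb 29, 1928 is in that span).
Feb 24, 1929 → Mar 24, 1929: 28 days (February has 28).
Mar 24, 1929 → Apr 24, 1929: 31 days (March has 31).
Apr 24, 1929 → May 20, 1929: 26 days.
Total: 5199 days.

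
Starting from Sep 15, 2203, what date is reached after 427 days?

November 15, 2204

+366 (one year; includes Feb 29, 2204) → Sep 15, 2204 (61 left).
Sep has 30 days: +16 → Oct 1, 2204 (45 left).
Oct has 31 days: +31 → Nov 1, 2204 (14 left).
+14 → Nov 15, 2204.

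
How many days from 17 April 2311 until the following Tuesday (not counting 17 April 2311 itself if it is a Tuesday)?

Apr 17, 2311 is a Monday.
From Monday to the next Tuesday is 1 day.

1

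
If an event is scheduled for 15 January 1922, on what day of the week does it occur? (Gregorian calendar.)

January 1, 1922 is a Sunday.
Jan 1, 1922 → Jan 15, 1922: 14 days.
Total: 14 days.
14 mod 7 = 0, so Sunday + 0 = Sunday.

Sunday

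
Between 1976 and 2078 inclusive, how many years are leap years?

Multiples of 4 in [1976,2078]: 26.
Of those, multiples of 100: 1 (not leap unless ÷400).
Multiples of 400: 1.
Leap years = 26 − 1 + 1 = 26.

26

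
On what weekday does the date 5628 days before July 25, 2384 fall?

First find the weekday of Jul 25, 2384. Doomsday rule: the anchor day for the 2300s is Wednesday. For year 84: 84÷12 = 7 r 0, and 0÷4 = 0, so 7+0+0 = 7.
Wednesday + 7 ≡ Wednesday — that's 2384's doomsday.
In July the doomsday date is Jul 11.
Jul 25 is 14 days after Jul 11; 14 mod 7 = 0, so Wednesday + 0 = Wednesday.
5628 mod 7 = 0, so 5628 days before a Wednesday is Wednesday − 0 = Wednesday.

Wednesday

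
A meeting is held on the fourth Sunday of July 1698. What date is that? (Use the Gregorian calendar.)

July 27, 1698

July 1, 1698 is a Tuesday.
The first Sunday is therefore July 6 (5 days later).
The fourth Sunday is 6 + 3×7 = July 27.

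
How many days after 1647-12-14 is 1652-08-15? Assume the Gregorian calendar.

Dec 14, 1647 → Dec 14, 1648: 366 days (Feb 29, 1648 is in that span).
Dec 14, 1648 → Dec 14, 1649: 365 days.
Dec 14, 1649 → Dec 14, 1650: 365 days.
Dec 14, 1650 → Dec 14, 1651: 365 days.
Dec 14, 1651 → Jan 14, 1652: 31 days (December has 31).
Jan 14, 1652 → Feb 14, 1652: 31 days (January has 31).
Feb 14, 1652 → Mar 14, 1652: 29 days (February has 29).
Mar 14, 1652 → Apr 14, 1652: 31 days (March has 31).
Apr 14, 1652 → May 14, 1652: 30 days (April has 30).
May 14, 1652 → Jun 14, 1652: 31 days (May has 31).
Jun 14, 1652 → Jul 14, 1652: 30 days (June has 30).
Jul 14, 1652 → Aug 14, 1652: 31 days (July has 31).
Aug 14, 1652 → Aug 15, 1652: 1 days.
Total: 1706 days.

1706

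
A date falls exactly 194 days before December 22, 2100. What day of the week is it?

First find the weekday of Dec 22, 2100. Doomsday rule: the anchor day for the 2100s is Sunday. For year 00: 0÷12 = 0 r 0, and 0÷4 = 0, so 0+0+0 = 0.
Sunday + 0 ≡ Sunday — that's 2100's doomsday.
In December the doomsday date is Dec 12.
Dec 22 is 10 days after Dec 12; 10 mod 7 = 3, so Sunday + 3 = Wednesday.
194 mod 7 = 5, so 194 days before a Wednesday is Wednesday − 5 = Friday.

Friday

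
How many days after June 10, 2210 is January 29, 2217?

Jun 10, 2210 → Jun 10, 2211: 365 days.
Jun 10, 2211 → Jun 10, 2212: 366 days (Feb 29, 2212 is in that span).
Jun 10, 2212 → Jun 10, 2213: 365 days.
Jun 10, 2213 → Jun 10, 2214: 365 days.
Jun 10, 2214 → Jun 10, 2215: 365 days.
Jun 10, 2215 → Jun 10, 2216: 366 days (Feb 29, 2216 is in that span).
Jun 10, 2216 → Jul 10, 2216: 30 days (June has 30).
Jul 10, 2216 → Aug 10, 2216: 31 days (July has 31).
Aug 10, 2216 → Sep 10, 2216: 31 days (August has 31).
Sep 10, 2216 → Oct 10, 2216: 30 days (September has 30).
Oct 10, 2216 → Nov 10, 2216: 31 days (October has 31).
Nov 10, 2216 → Dec 10, 2216: 30 days (November has 30).
Dec 10, 2216 → Jan 10, 2217: 31 days (December has 31).
Jan 10, 2217 → Jan 29, 2217: 19 days.
Total: 2425 days.

2425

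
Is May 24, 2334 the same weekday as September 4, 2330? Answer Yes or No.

From Sep 4, 2330 to May 24, 2334 is 1358 days.
1358 mod 7 = 0, so they are the same weekday.
(Sep 4, 2330 is a Thursday; May 24, 2334 is a Thursday.)

Yes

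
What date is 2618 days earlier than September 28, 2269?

−365 (one year) → Sep 28, 2268 (2253 left).
−366 (one year; includes Feb 29, 2268) → Sep 28, 2267 (1887 left).
−365 (one year) → Sep 28, 2266 (1522 left).
−365 (one year) → Sep 28, 2265 (1157 left).
−365 (one year) → Sep 28, 2264 (792 left).
−366 (one year; includes Feb 29, 2264) → Sep 28, 2263 (426 left).
−365 (one year) → Sep 28, 2262 (61 left).
−28 → Aug 31, 2262 (end of Aug, 31 days; 33 left).
−31 → Jul 31, 2262 (end of Jul, 31 days; 2 left).
−2 → Jul 29, 2262.

July 29, 2262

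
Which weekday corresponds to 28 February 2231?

Monday

Doomsday rule: the anchor day for the 2200s is Friday. For year 31: 31÷12 = 2 r 7, and 7÷4 = 1, so 2+7+1 = 10.
Friday + 10 ≡ Monday — that's 2231's doomsday.
In February the doomsday date is Feb 28 (2231 is not a leap year).
Feb 28 is the doomsday itself: Monday.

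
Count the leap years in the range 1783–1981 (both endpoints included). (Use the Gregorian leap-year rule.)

48

Multiples of 4 in [1783,1981]: 50.
Of those, multiples of 100: 2 (not leap unless ÷400).
Multiples of 400: 0.
Leap years = 50 − 2 + 0 = 48.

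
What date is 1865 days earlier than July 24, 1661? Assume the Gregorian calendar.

−365 (one year) → Jul 24, 1660 (1500 left).
−366 (one year; includes Feb 29, 1660) → Jul 24, 1659 (1134 left).
−365 (one year) → Jul 24, 1658 (769 left).
−365 (one year) → Jul 24, 1657 (404 left).
−365 (one year) → Jul 24, 1656 (39 left).
−24 → Jun 30, 1656 (end of Jun, 30 days; 15 left).
−15 → Jun 15, 1656.

June 15, 1656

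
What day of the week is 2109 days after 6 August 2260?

First find the weekday of Aug 6, 2260. Doomsday rule: the anchor day for the 2200s is Friday. For year 60: 60÷12 = 5 r 0, and 0÷4 = 0, so 5+0+0 = 5.
Friday + 5 ≡ Wednesday — that's 2260's doomsday.
In August the doomsday date is Aug 8.
Aug 6 is 2 days before Aug 8; 2 mod 7 = 2, so Wednesday − 2 = Monday.
2109 mod 7 = 2, so 2109 days after a Monday is Monday + 2 = Wednesday.

Wednesday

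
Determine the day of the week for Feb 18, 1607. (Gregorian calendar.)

Doomsday rule: the anchor day for the 1600s is Tuesday. For year 07: 7÷12 = 0 r 7, and 7÷4 = 1, so 0+7+1 = 8.
Tuesday + 8 ≡ Wednesday — that's 1607's doomsday.
In February the doomsday date is Feb 28 (1607 is not a leap year).
Feb 18 is 10 days before Feb 28; 10 mod 7 = 3, so Wednesday − 3 = Sunday.

Sunday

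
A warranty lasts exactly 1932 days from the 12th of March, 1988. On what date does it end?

+365 (one year) → Mar 12, 1989 (1567 left).
+365 (one year) → Mar 12, 1990 (1202 left).
+365 (one year) → Mar 12, 1991 (837 left).
+366 (one year; includes Feb 29, 1992) → Mar 12, 1992 (471 left).
+365 (one year) → Mar 12, 1993 (106 left).
Mar has 31 days: +20 → Apr 1, 1993 (86 left).
Apr has 30 days: +30 → May 1, 1993 (56 left).
May has 31 days: +31 → Jun 1, 1993 (25 left).
+25 → Jun 26, 1993.

June 26, 1993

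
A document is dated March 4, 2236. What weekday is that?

Doomsday rule: the anchor day for the 2200s is Friday. For year 36: 36÷12 = 3 r 0, and 0÷4 = 0, so 3+0+0 = 3.
Friday + 3 ≡ Monday — that's 2236's doomsday.
In March the doomsday date is Mar 14.
Mar 4 is 10 days before Mar 14; 10 mod 7 = 3, so Monday − 3 = Friday.

Friday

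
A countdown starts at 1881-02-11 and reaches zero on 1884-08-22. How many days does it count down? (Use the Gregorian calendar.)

Feb 11, 1881 → Feb 11, 1882: 365 days.
Feb 11, 1882 → Feb 11, 1883: 365 days.
Feb 11, 1883 → Feb 11, 1884: 365 days.
Feb 11, 1884 → Mar 11, 1884: 29 days (February has 29).
Mar 11, 1884 → Apr 11, 1884: 31 days (March has 31).
Apr 11, 1884 → May 11, 1884: 30 days (April has 30).
May 11, 1884 → Jun 11, 1884: 31 days (May has 31).
Jun 11, 1884 → Jul 11, 1884: 30 days (June has 30).
Jul 11, 1884 → Aug 11, 1884: 31 days (July has 31).
Aug 11, 1884 → Aug 22, 1884: 11 days.
Total: 1288 days.

1288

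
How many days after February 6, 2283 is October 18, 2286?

1350

Feb 6, 2283 → Feb 6, 2284: 365 days.
Feb 6, 2284 → Feb 6, 2285: 366 days (Feb 29, 2284 is in that span).
Feb 6, 2285 → Feb 6, 2286: 365 days.
Feb 6, 2286 → Mar 6, 2286: 28 days (February has 28).
Mar 6, 2286 → Apr 6, 2286: 31 days (March has 31).
Apr 6, 2286 → May 6, 2286: 30 days (April has 30).
May 6, 2286 → Jun 6, 2286: 31 days (May has 31).
Jun 6, 2286 → Jul 6, 2286: 30 days (June has 30).
Jul 6, 2286 → Aug 6, 2286: 31 days (July has 31).
Aug 6, 2286 → Sep 6, 2286: 31 days (August has 31).
Sep 6, 2286 → Oct 6, 2286: 30 days (September has 30).
Oct 6, 2286 → Oct 18, 2286: 12 days.
Total: 1350 days.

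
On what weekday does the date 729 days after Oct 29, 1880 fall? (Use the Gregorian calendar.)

First find the weekday of Oct 29, 1880. Doomsday rule: the anchor day for the 1800s is Friday. For year 80: 80÷12 = 6 r 8, and 8÷4 = 2, so 6+8+2 = 16.
Friday + 16 ≡ Sunday — that's 1880's doomsday.
In October the doomsday date is Oct 10.
Oct 29 is 19 days after Oct 10; 19 mod 7 = 5, so Sunday + 5 = Friday.
729 mod 7 = 1, so 729 days after a Friday is Friday + 1 = Saturday.

Saturday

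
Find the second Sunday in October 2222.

October 13, 2222

October 1, 2222 is a Tuesday.
The first Sunday is therefore October 6 (5 days later).
The second Sunday is 6 + 1×7 = October 13.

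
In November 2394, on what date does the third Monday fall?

November 1, 2394 is a Tuesday.
The first Monday is therefore November 7 (6 days later).
The third Monday is 7 + 2×7 = November 21.

November 21, 2394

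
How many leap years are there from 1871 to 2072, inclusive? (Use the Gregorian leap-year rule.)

50

Multiples of 4 in [1871,2072]: 51.
Of those, multiples of 100: 2 (not leap unless ÷400).
Multiples of 400: 1.
Leap years = 51 − 2 + 1 = 50.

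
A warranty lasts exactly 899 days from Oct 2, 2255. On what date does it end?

March 19, 2258

+366 (one year; includes Feb 29, 2256) → Oct 2, 2256 (533 left).
+365 (one year) → Oct 2, 2257 (168 left).
Oct has 31 days: +30 → Nov 1, 2257 (138 left).
Nov has 30 days: +30 → Dec 1, 2257 (108 left).
Dec has 31 days: +31 → Jan 1, 2258 (77 left).
Jan has 31 days: +31 → Feb 1, 2258 (46 left).
Feb has 28 days: +28 → Mar 1, 2258 (18 left).
+18 → Mar 19, 2258.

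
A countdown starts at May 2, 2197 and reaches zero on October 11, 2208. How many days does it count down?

May 2, 2197 → May 2, 2198: 365 days.
May 2, 2198 → May 2, 2199: 365 days.
May 2, 2199 → May 2, 2200: 365 days.
May 2, 2200 → May 2, 2201: 365 days.
May 2, 2201 → May 2, 2202: 365 days.
May 2, 2202 → May 2, 2203: 365 days.
May 2, 2203 → May 2, 2204: 366 days (Feb 29, 2204 is in that span).
May 2, 2204 → May 2, 2205: 365 days.
May 2, 2205 → May 2, 2206: 365 days.
May 2, 2206 → May 2, 2207: 365 days.
May 2, 2207 → May 2, 2208: 366 days (Feb 29, 2208 is in that span).
May 2, 2208 → Jun 2, 2208: 31 days (May has 31).
Jun 2, 2208 → Jul 2, 2208: 30 days (June has 30).
Jul 2, 2208 → Aug 2, 2208: 31 days (July has 31).
Aug 2, 2208 → Sep 2, 2208: 31 days (August has 31).
Sep 2, 2208 → Oct 2, 2208: 30 days (September has 30).
Oct 2, 2208 → Oct 11, 2208: 9 days.
Total: 4179 days.

4179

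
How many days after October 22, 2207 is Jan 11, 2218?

Oct 22, 2207 → Oct 22, 2208: 366 days (Feb 29, 2208 is in that span).
Oct 22, 2208 → Oct 22, 2209: 365 days.
Oct 22, 2209 → Oct 22, 2210: 365 days.
Oct 22, 2210 → Oct 22, 2211: 365 days.
Oct 22, 2211 → Oct 22, 2212: 366 days (Feb 29, 2212 is in that span).
Oct 22, 2212 → Oct 22, 2213: 365 days.
Oct 22, 2213 → Oct 22, 2214: 365 days.
Oct 22, 2214 → Oct 22, 2215: 365 days.
Oct 22, 2215 → Oct 22, 2216: 366 days (Feb 29, 2216 is in that span).
Oct 22, 2216 → Oct 22, 2217: 365 days.
Oct 22, 2217 → Nov 22, 2217: 31 days (October has 31).
Nov 22, 2217 → Dec 22, 2217: 30 days (November has 30).
Dec 22, 2217 → Jan 11, 2218: 20 days.
Total: 3734 days.

3734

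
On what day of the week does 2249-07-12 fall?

Thursday

Doomsday rule: the anchor day for the 2200s is Friday. For year 49: 49÷12 = 4 r 1, and 1÷4 = 0, so 4+1+0 = 5.
Friday + 5 ≡ Wednesday — that's 2249's doomsday.
In July the doomsday date is Jul 11.
Jul 12 is 1 day after Jul 11; 1 mod 7 = 1, so Wednesday + 1 = Thursday.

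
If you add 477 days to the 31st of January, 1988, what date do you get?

May 22, 1989

+366 (one year; includes Feb 29, 1988) → Jan 31, 1989 (111 left).
Jan has 31 days: +1 → Feb 1, 1989 (110 left).
Feb has 28 days: +28 → Mar 1, 1989 (82 left).
Mar has 31 days: +31 → Apr 1, 1989 (51 left).
Apr has 30 days: +30 → May 1, 1989 (21 left).
+21 → May 22, 1989.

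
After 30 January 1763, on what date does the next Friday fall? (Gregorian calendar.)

Jan 30, 1763 is a Sunday.
From Sunday to the next Friday is 5 days.
Jan 30, 1763 + 5 = Feb 4, 1763.

February 4, 1763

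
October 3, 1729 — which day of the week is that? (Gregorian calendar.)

Monday

Doomsday rule: the anchor day for the 1700s is Sunday. For year 29: 29÷12 = 2 r 5, and 5÷4 = 1, so 2+5+1 = 8.
Sunday + 8 ≡ Monday — that's 1729's doomsday.
In October the doomsday date is Oct 10.
Oct 3 is 7 days before Oct 10; 7 mod 7 = 0, so Monday − 0 = Monday.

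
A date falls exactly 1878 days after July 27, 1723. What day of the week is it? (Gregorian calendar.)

First find the weekday of Jul 27, 1723. Doomsday rule: the anchor day for the 1700s is Sunday. For year 23: 23÷12 = 1 r 11, and 11÷4 = 2, so 1+11+2 = 14.
Sunday + 14 ≡ Sunday — that's 1723's doomsday.
In July the doomsday date is Jul 11.
Jul 27 is 16 days after Jul 11; 16 mod 7 = 2, so Sunday + 2 = Tuesday.
1878 mod 7 = 2, so 1878 days after a Tuesday is Tuesday + 2 = Thursday.

Thursday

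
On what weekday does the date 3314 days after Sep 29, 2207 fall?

First find the weekday of Sep 29, 2207. Doomsday rule: the anchor day for the 2200s is Friday. For year 07: 7÷12 = 0 r 7, and 7÷4 = 1, so 0+7+1 = 8.
Friday + 8 ≡ Saturday — that's 2207's doomsday.
In September the doomsday date is Sep 5.
Sep 29 is 24 days after Sep 5; 24 mod 7 = 3, so Saturday + 3 = Tuesday.
3314 mod 7 = 3, so 3314 days after a Tuesday is Tuesday + 3 = Friday.

Friday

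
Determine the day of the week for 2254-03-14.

Doomsday rule: the anchor day for the 2200s is Friday. For year 54: 54÷12 = 4 r 6, and 6÷4 = 1, so 4+6+1 = 11.
Friday + 11 ≡ Tuesday — that's 2254's doomsday.
In March the doomsday date is Mar 14.
Mar 14 is the doomsday itself: Tuesday.

Tuesday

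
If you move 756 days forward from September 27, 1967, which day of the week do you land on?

First find the weekday of Sep 27, 1967. Doomsday rule: the anchor day for the 1900s is Wednesday. For year 67: 67÷12 = 5 r 7, and 7÷4 = 1, so 5+7+1 = 13.
Wednesday + 13 ≡ Tuesday — that's 1967's doomsday.
In September the doomsday date is Sep 5.
Sep 27 is 22 days after Sep 5; 22 mod 7 = 1, so Tuesday + 1 = Wednesday.
756 mod 7 = 0, so 756 days after a Wednesday is Wednesday + 0 = Wednesday.

Wednesday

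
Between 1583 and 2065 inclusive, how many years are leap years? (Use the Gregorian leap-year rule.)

118

Multiples of 4 in [1583,2065]: 121.
Of those, multiples of 100: 5 (not leap unless ÷400).
Multiples of 400: 2.
Leap years = 121 − 5 + 2 = 118.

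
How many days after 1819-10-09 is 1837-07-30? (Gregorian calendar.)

6504

Oct 9, 1819 → Oct 9, 1820: 366 days (Feb 29, 1820 is in that span).
Oct 9, 1820 → Oct 9, 1821: 365 days.
Oct 9, 1821 → Oct 9, 1822: 365 days.
Oct 9, 1822 → Oct 9, 1823: 365 days.
Oct 9, 1823 → Oct 9, 1824: 366 days (Feb 29, 1824 is in that span).
Oct 9, 1824 → Oct 9, 1825: 365 days.
Oct 9, 1825 → Oct 9, 1826: 365 days.
Oct 9, 1826 → Oct 9, 1827: 365 days.
Oct 9, 1827 → Oct 9, 1828: 366 days (Feb 29, 1828 is in that span).
Oct 9, 1828 → Oct 9, 1829: 365 days.
Oct 9, 1829 → Oct 9, 1830: 365 days.
Oct 9, 1830 → Oct 9, 1831: 365 days.
Oct 9, 1831 → Oct 9, 1832: 366 days (Feb 29, 1832 is in that span).
Oct 9, 1832 → Oct 9, 1833: 365 days.
Oct 9, 1833 → Oct 9, 1834: 365 days.
Oct 9, 1834 → Oct 9, 1835: 365 days.
Oct 9, 1835 → Oct 9, 1836: 366 days (Feb 29, 1836 is in that span).
Oct 9, 1836 → Nov 9, 1836: 31 days (October has 31).
Nov 9, 1836 → Dec 9, 1836: 30 days (November has 30).
Dec 9, 1836 → Jan 9, 1837: 31 days (December has 31).
Jan 9, 1837 → Feb 9, 1837: 31 days (January has 31).
Feb 9, 1837 → Mar 9, 1837: 28 days (February has 28).
Mar 9, 1837 → Apr 9, 1837: 31 days (March has 31).
Apr 9, 1837 → May 9, 1837: 30 days (April has 30).
May 9, 1837 → Jun 9, 1837: 31 days (May has 31).
Jun 9, 1837 → Jul 9, 1837: 30 days (June has 30).
Jul 9, 1837 → Jul 30, 1837: 21 days.
Total: 6504 days.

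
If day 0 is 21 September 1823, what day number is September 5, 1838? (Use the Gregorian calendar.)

Sep 21, 1823 → Sep 21, 1824: 366 days (Feb 29, 1824 is in that span).
Sep 21, 1824 → Sep 21, 1825: 365 days.
Sep 21, 1825 → Sep 21, 1826: 365 days.
Sep 21, 1826 → Sep 21, 1827: 365 days.
Sep 21, 1827 → Sep 21, 1828: 366 days (Feb 29, 1828 is in that span).
Sep 21, 1828 → Sep 21, 1829: 365 days.
Sep 21, 1829 → Sep 21, 1830: 365 days.
Sep 21, 1830 → Sep 21, 1831: 365 days.
Sep 21, 1831 → Sep 21, 1832: 366 days (Feb 29, 1832 is in that span).
Sep 21, 1832 → Sep 21, 1833: 365 days.
Sep 21, 1833 → Sep 21, 1834: 365 days.
Sep 21, 1834 → Sep 21, 1835: 365 days.
Sep 21, 1835 → Sep 21, 1836: 366 days (Feb 29, 1836 is in that span).
Sep 21, 1836 → Sep 21, 1837: 365 days.
Sep 21, 1837 → Oct 21, 1837: 30 days (September has 30).
Oct 21, 1837 → Nov 21, 1837: 31 days (October has 31).
Nov 21, 1837 → Dec 21, 1837: 30 days (November has 30).
Dec 21, 1837 → Jan 21, 1838: 31 days (December has 31).
Jan 21, 1838 → Feb 21, 1838: 31 days (January has 31).
Feb 21, 1838 → Mar 21, 1838: 28 days (February has 28).
Mar 21, 1838 → Apr 21, 1838: 31 days (March has 31).
Apr 21, 1838 → May 21, 1838: 30 days (April has 30).
May 21, 1838 → Jun 21, 1838: 31 days (May has 31).
Jun 21, 1838 → Jul 21, 1838: 30 days (June has 30).
Jul 21, 1838 → Aug 21, 1838: 31 days (July has 31).
Aug 21, 1838 → Sep 5, 1838: 15 days.
Total: 5463 days.

5463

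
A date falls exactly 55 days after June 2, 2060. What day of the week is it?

Tuesday

First find the weekday of Jun 2, 2060. Doomsday rule: the anchor day for the 2000s is Tuesday. For year 60: 60÷12 = 5 r 0, and 0÷4 = 0, so 5+0+0 = 5.
Tuesday + 5 ≡ Sunday — that's 2060's doomsday.
In June the doomsday date is Jun 6.
Jun 2 is 4 days before Jun 6; 4 mod 7 = 4, so Sunday − 4 = Wednesday.
55 mod 7 = 6, so 55 days after a Wednesday is Wednesday + 6 = Tuesday.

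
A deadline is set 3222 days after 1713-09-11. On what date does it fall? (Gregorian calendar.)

July 8, 1722

+365 (one year) → Sep 11, 1714 (2857 left).
+365 (one year) → Sep 11, 1715 (2492 left).
+366 (one year; includes Feb 29, 1716) → Sep 11, 1716 (2126 left).
+365 (one year) → Sep 11, 1717 (1761 left).
+365 (one year) → Sep 11, 1718 (1396 left).
+365 (one year) → Sep 11, 1719 (1031 left).
+366 (one year; includes Feb 29, 1720) → Sep 11, 1720 (665 left).
+365 (one year) → Sep 11, 1721 (300 left).
Sep has 30 days: +20 → Oct 1, 1721 (280 left).
Oct has 31 days: +31 → Nov 1, 1721 (249 left).
Nov has 30 days: +30 → Dec 1, 1721 (219 left).
Dec has 31 days: +31 → Jan 1, 1722 (188 left).
Jan has 31 days: +31 → Feb 1, 1722 (157 left).
Feb has 28 days: +28 → Mar 1, 1722 (129 left).
Mar has 31 days: +31 → Apr 1, 1722 (98 left).
Apr has 30 days: +30 → May 1, 1722 (68 left).
May has 31 days: +31 → Jun 1, 1722 (37 left).
Jun has 30 days: +30 → Jul 1, 1722 (7 left).
+7 → Jul 8, 1722.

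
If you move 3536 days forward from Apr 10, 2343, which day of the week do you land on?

Sunday

Apr 10, 2343 is a Saturday.
3536 mod 7 = 1, so 3536 days after a Saturday is Saturday + 1 = Sunday.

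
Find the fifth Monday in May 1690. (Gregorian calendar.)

May 29, 1690

May 1, 1690 is a Monday.
The first Monday is therefore May 1 (same day).
The fifth Monday is 1 + 4×7 = May 29.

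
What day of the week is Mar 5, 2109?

Tuesday

Doomsday rule: the anchor day for the 2100s is Sunday. For year 09: 9÷12 = 0 r 9, and 9÷4 = 2, so 0+9+2 = 11.
Sunday + 11 ≡ Thursday — that's 2109's doomsday.
In March the doomsday date is Mar 14.
Mar 5 is 9 days before Mar 14; 9 mod 7 = 2, so Thursday − 2 = Tuesday.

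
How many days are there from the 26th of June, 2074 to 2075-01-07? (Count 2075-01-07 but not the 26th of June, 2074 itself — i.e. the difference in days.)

Jun 26, 2074 → Jul 26, 2074: 30 days (June has 30).
Jul 26, 2074 → Aug 26, 2074: 31 days (July has 31).
Aug 26, 2074 → Sep 26, 2074: 31 days (August has 31).
Sep 26, 2074 → Oct 26, 2074: 30 days (September has 30).
Oct 26, 2074 → Nov 26, 2074: 31 days (October has 31).
Nov 26, 2074 → Dec 26, 2074: 30 days (November has 30).
Dec 26, 2074 → Jan 7, 2075: 12 days.
Total: 195 days.

195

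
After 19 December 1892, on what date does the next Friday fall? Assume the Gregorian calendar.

December 23, 1892

Dec 19, 1892 is a Monday.
From Monday to the next Friday is 4 days.
Dec 19, 1892 + 4 = Dec 23, 1892.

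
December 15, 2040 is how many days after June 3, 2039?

561

Jun 3, 2039 → Jun 3, 2040: 366 days (Feb 29, 2040 is in that span).
Jun 3, 2040 → Jul 3, 2040: 30 days (June has 30).
Jul 3, 2040 → Aug 3, 2040: 31 days (July has 31).
Aug 3, 2040 → Sep 3, 2040: 31 days (August has 31).
Sep 3, 2040 → Oct 3, 2040: 30 days (September has 30).
Oct 3, 2040 → Nov 3, 2040: 31 days (October has 31).
Nov 3, 2040 → Dec 3, 2040: 30 days (November has 30).
Dec 3, 2040 → Dec 15, 2040: 12 days.
Total: 561 days.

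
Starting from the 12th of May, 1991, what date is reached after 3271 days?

+366 (one year; includes Feb 29, 1992) → May 12, 1992 (2905 left).
+365 (one year) → May 12, 1993 (2540 left).
+365 (one year) → May 12, 1994 (2175 left).
+365 (one year) → May 12, 1995 (1810 left).
+366 (one year; includes Feb 29, 1996) → May 12, 1996 (1444 left).
+365 (one year) → May 12, 1997 (1079 left).
+365 (one year) → May 12, 1998 (714 left).
+365 (one year) → May 12, 1999 (349 left).
May has 31 days: +20 → Jun 1, 1999 (329 left).
Jun has 30 days: +30 → Jul 1, 1999 (299 left).
Jul has 31 days: +31 → Aug 1, 1999 (268 left).
Aug has 31 days: +31 → Sep 1, 1999 (237 left).
Sep has 30 days: +30 → Oct 1, 1999 (207 left).
Oct has 31 days: +31 → Nov 1, 1999 (176 left).
Nov has 30 days: +30 → Dec 1, 1999 (146 left).
Dec has 31 days: +31 → Jan 1, 2000 (115 left).
Jan has 31 days: +31 → Feb 1, 2000 (84 left).
Feb has 29 days: +29 → Mar 1, 2000 (55 left).
Mar has 31 days: +31 → Apr 1, 2000 (24 left).
+24 → Apr 25, 2000.

April 25, 2000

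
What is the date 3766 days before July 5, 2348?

−366 (one year; includes Feb 29, 2348) → Jul 5, 2347 (3400 left).
−365 (one year) → Jul 5, 2346 (3035 left).
−365 (one year) → Jul 5, 2345 (2670 left).
−365 (one year) → Jul 5, 2344 (2305 left).
−366 (one year; includes Feb 29, 2344) → Jul 5, 2343 (1939 left).
−365 (one year) → Jul 5, 2342 (1574 left).
−365 (one year) → Jul 5, 2341 (1209 left).
−365 (one year) → Jul 5, 2340 (844 left).
−366 (one year; includes Feb 29, 2340) → Jul 5, 2339 (478 left).
−365 (one year) → Jul 5, 2338 (113 left).
−5 → Jun 30, 2338 (end of Jun, 30 days; 108 left).
−30 → May 31, 2338 (end of May, 31 days; 78 left).
−31 → Apr 30, 2338 (end of Apr, 30 days; 47 left).
−30 → Mar 31, 2338 (end of Mar, 31 days; 17 left).
−17 → Mar 14, 2338.

March 14, 2338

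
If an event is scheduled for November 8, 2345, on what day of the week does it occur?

Doomsday rule: the anchor day for the 2300s is Wednesday. For year 45: 45÷12 = 3 r 9, and 9÷4 = 2, so 3+9+2 = 14.
Wednesday + 14 ≡ Wednesday — that's 2345's doomsday.
In November the doomsday date is Nov 7.
Nov 8 is 1 day after Nov 7; 1 mod 7 = 1, so Wednesday + 1 = Thursday.

Thursday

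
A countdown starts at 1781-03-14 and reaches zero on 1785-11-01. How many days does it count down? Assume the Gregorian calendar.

Mar 14, 1781 → Mar 14, 1782: 365 days.
Mar 14, 1782 → Mar 14, 1783: 365 days.
Mar 14, 1783 → Mar 14, 1784: 366 days (Feb 29, 1784 is in that span).
Mar 14, 1784 → Mar 14, 1785: 365 days.
Mar 14, 1785 → Apr 14, 1785: 31 days (March has 31).
Apr 14, 1785 → May 14, 1785: 30 days (April has 30).
May 14, 1785 → Jun 14, 1785: 31 days (May has 31).
Jun 14, 1785 → Jul 14, 1785: 30 days (June has 30).
Jul 14, 1785 → Aug 14, 1785: 31 days (July has 31).
Aug 14, 1785 → Sep 14, 1785: 31 days (August has 31).
Sep 14, 1785 → Oct 14, 1785: 30 days (September has 30).
Oct 14, 1785 → Nov 1, 1785: 18 days.
Total: 1693 days.

1693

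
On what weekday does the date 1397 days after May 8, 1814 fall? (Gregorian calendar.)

Thursday

First find the weekday of May 8, 1814. Doomsday rule: the anchor day for the 1800s is Friday. For year 14: 14÷12 = 1 r 2, and 2÷4 = 0, so 1+2+0 = 3.
Friday + 3 ≡ Monday — that's 1814's doomsday.
In May the doomsday date is May 9.
May 8 is 1 day before May 9; 1 mod 7 = 1, so Monday − 1 = Sunday.
1397 mod 7 = 4, so 1397 days after a Sunday is Sunday + 4 = Thursday.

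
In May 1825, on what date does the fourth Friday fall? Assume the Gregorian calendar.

May 1, 1825 is a Sunday.
The first Friday is therefore May 6 (5 days later).
The fourth Friday is 6 + 3×7 = May 27.

May 27, 1825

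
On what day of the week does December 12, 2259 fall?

Monday

Doomsday rule: the anchor day for the 2200s is Friday. For year 59: 59÷12 = 4 r 11, and 11÷4 = 2, so 4+11+2 = 17.
Friday + 17 ≡ Monday — that's 2259's doomsday.
In December the doomsday date is Dec 12.
Dec 12 is the doomsday itself: Monday.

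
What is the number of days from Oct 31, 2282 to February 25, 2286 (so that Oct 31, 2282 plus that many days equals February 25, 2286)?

Oct 31, 2282 → Oct 31, 2283: 365 days.
Oct 31, 2283 → Oct 31, 2284: 366 days (Feb 29, 2284 is in that span).
Oct 31, 2284 → Oct 31, 2285: 365 days.
Oct 31, 2285 → Nov 30, 2285: 30 days (October has 31).
Nov 30, 2285 → Dec 30, 2285: 30 days (November has 30).
Dec 30, 2285 → Jan 30, 2286: 31 days (December has 31).
Jan 30, 2286 → Feb 25, 2286: 26 days.
Total: 1213 days.

1213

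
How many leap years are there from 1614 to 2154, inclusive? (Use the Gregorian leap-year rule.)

Multiples of 4 in [1614,2154]: 135.
Of those, multiples of 100: 5 (not leap unless ÷400).
Multiples of 400: 1.
Leap years = 135 − 5 + 1 = 131.

131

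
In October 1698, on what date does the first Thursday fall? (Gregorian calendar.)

October 1, 1698 is a Wednesday.
The first Thursday is therefore October 2 (1 days later).

October 2, 1698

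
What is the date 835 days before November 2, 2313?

−365 (one year) → Nov 2, 2312 (470 left).
−366 (one year; includes Feb 29, 2312) → Nov 2, 2311 (104 left).
−2 → Oct 31, 2311 (end of Oct, 31 days; 102 left).
−31 → Sep 30, 2311 (end of Sep, 30 days; 71 left).
−30 → Aug 31, 2311 (end of Aug, 31 days; 41 left).
−31 → Jul 31, 2311 (end of Jul, 31 days; 10 left).
−10 → Jul 21, 2311.

July 21, 2311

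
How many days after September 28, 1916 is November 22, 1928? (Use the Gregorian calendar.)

Sep 28, 1916 → Sep 28, 1917: 365 days.
Sep 28, 1917 → Sep 28, 1918: 365 days.
Sep 28, 1918 → Sep 28, 1919: 365 days.
Sep 28, 1919 → Sep 28, 1920: 366 days (Feb 29, 1920 is in that span).
Sep 28, 1920 → Sep 28, 1921: 365 days.
Sep 28, 1921 → Sep 28, 1922: 365 days.
Sep 28, 1922 → Sep 28, 1923: 365 days.
Sep 28, 1923 → Sep 28, 1924: 366 days (Feb 29, 1924 is in that span).
Sep 28, 1924 → Sep 28, 1925: 365 days.
Sep 28, 1925 → Sep 28, 1926: 365 days.
Sep 28, 1926 → Sep 28, 1927: 365 days.
Sep 28, 1927 → Sep 28, 1928: 366 days (Feb 29, 1928 is in that span).
Sep 28, 1928 → Oct 28, 1928: 30 days (September has 30).
Oct 28, 1928 → Nov 22, 1928: 25 days.
Total: 4438 days.

4438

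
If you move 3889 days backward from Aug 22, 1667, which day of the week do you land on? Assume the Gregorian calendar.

Thursday

First find the weekday of Aug 22, 1667. Doomsday rule: the anchor day for the 1600s is Tuesday. For year 67: 67÷12 = 5 r 7, and 7÷4 = 1, so 5+7+1 = 13.
Tuesday + 13 ≡ Monday — that's 1667's doomsday.
In August the doomsday date is Aug 8.
Aug 22 is 14 days after Aug 8; 14 mod 7 = 0, so Monday + 0 = Monday.
3889 mod 7 = 4, so 3889 days before a Monday is Monday − 4 = Thursday.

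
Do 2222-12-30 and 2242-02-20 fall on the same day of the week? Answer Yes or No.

No

From Dec 30, 2222 to Feb 20, 2242 is 6992 days.
6992 mod 7 = 6, so they are different weekdays.
(Dec 30, 2222 is a Monday; Feb 20, 2242 is a Sunday.)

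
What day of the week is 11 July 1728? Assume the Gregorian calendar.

Sunday

Doomsday rule: the anchor day for the 1700s is Sunday. For year 28: 28÷12 = 2 r 4, and 4÷4 = 1, so 2+4+1 = 7.
Sunday + 7 ≡ Sunday — that's 1728's doomsday.
In July the doomsday date is Jul 11.
Jul 11 is the doomsday itself: Sunday.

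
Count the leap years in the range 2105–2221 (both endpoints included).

Multiples of 4 in [2105,2221]: 29.
Of those, multiples of 100: 1 (not leap unless ÷400).
Multiples of 400: 0.
Leap years = 29 − 1 + 0 = 28.

28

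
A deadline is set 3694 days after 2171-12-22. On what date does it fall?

February 1, 2182

+366 (one year; includes Feb 29, 2172) → Dec 22, 2172 (3328 left).
+365 (one year) → Dec 22, 2173 (2963 left).
+365 (one year) → Dec 22, 2174 (2598 left).
+365 (one year) → Dec 22, 2175 (2233 left).
+366 (one year; includes Feb 29, 2176) → Dec 22, 2176 (1867 left).
+365 (one year) → Dec 22, 2177 (1502 left).
+365 (one year) → Dec 22, 2178 (1137 left).
+365 (one year) → Dec 22, 2179 (772 left).
+366 (one year; includes Feb 29, 2180) → Dec 22, 2180 (406 left).
+365 (one year) → Dec 22, 2181 (41 left).
Dec has 31 days: +10 → Jan 1, 2182 (31 left).
Jan has 31 days: +31 → Feb 1, 2182 (0 left).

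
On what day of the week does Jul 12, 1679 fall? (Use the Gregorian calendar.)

Doomsday rule: the anchor day for the 1600s is Tuesday. For year 79: 79÷12 = 6 r 7, and 7÷4 = 1, so 6+7+1 = 14.
Tuesday + 14 ≡ Tuesday — that's 1679's doomsday.
In July the doomsday date is Jul 11.
Jul 12 is 1 day after Jul 11; 1 mod 7 = 1, so Tuesday + 1 = Wednesday.

Wednesday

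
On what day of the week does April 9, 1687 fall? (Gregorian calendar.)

Doomsday rule: the anchor day for the 1600s is Tuesday. For year 87: 87÷12 = 7 r 3, and 3÷4 = 0, so 7+3+0 = 10.
Tuesday + 10 ≡ Friday — that's 1687's doomsday.
In April the doomsday date is Apr 4.
Apr 9 is 5 days after Apr 4; 5 mod 7 = 5, so Friday + 5 = Wednesday.

Wednesday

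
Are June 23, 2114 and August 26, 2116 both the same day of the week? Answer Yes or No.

No

From Jun 23, 2114 to Aug 26, 2116 is 795 days.
795 mod 7 = 4, so they are different weekdays.
(Jun 23, 2114 is a Saturday; Aug 26, 2116 is a Wednesday.)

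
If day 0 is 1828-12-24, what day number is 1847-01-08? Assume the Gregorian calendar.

Dec 24, 1828 → Dec 24, 1829: 365 days.
Dec 24, 1829 → Dec 24, 1830: 365 days.
Dec 24, 1830 → Dec 24, 1831: 365 days.
Dec 24, 1831 → Dec 24, 1832: 366 days (Feb 29, 1832 is in that span).
Dec 24, 1832 → Dec 24, 1833: 365 days.
Dec 24, 1833 → Dec 24, 1834: 365 days.
Dec 24, 1834 → Dec 24, 1835: 365 days.
Dec 24, 1835 → Dec 24, 1836: 366 days (Feb 29, 1836 is in that span).
Dec 24, 1836 → Dec 24, 1837: 365 days.
Dec 24, 1837 → Dec 24, 1838: 365 days.
Dec 24, 1838 → Dec 24, 1839: 365 days.
Dec 24, 1839 → Dec 24, 1840: 366 days (Feb 29, 1840 is in that span).
Dec 24, 1840 → Dec 24, 1841: 365 days.
Dec 24, 1841 → Dec 24, 1842: 365 days.
Dec 24, 1842 → Dec 24, 1843: 365 days.
Dec 24, 1843 → Dec 24, 1844: 366 days (Feb 29, 1844 is in that span).
Dec 24, 1844 → Dec 24, 1845: 365 days.
Dec 24, 1845 → Jan 24, 1846: 31 days (December has 31).
Jan 24, 1846 → Feb 24, 1846: 31 days (January has 31).
Feb 24, 1846 → Mar 24, 1846: 28 days (February has 28).
Mar 24, 1846 → Apr 24, 1846: 31 days (March has 31).
Apr 24, 1846 → May 24, 1846: 30 days (April has 30).
May 24, 1846 → Jun 24, 1846: 31 days (May has 31).
Jun 24, 1846 → Jul 24, 1846: 30 days (June has 30).
Jul 24, 1846 → Aug 24, 1846: 31 days (July has 31).
Aug 24, 1846 → Sep 24, 1846: 31 days (August has 31).
Sep 24, 1846 → Oct 24, 1846: 30 days (September has 30).
Oct 24, 1846 → Nov 24, 1846: 31 days (October has 31).
Nov 24, 1846 → Dec 24, 1846: 30 days (November has 30).
Dec 24, 1846 → Jan 8, 1847: 15 days.
Total: 6589 days.

6589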